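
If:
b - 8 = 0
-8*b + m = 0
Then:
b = 8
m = 64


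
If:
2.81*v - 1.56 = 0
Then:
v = 0.56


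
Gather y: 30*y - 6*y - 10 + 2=24*y - 8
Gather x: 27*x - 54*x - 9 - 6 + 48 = 33 - 27*x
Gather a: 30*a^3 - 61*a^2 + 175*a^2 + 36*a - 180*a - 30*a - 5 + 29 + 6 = 30*a^3 + 114*a^2 - 174*a + 30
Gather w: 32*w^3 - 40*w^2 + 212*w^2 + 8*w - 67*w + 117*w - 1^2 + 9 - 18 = 32*w^3 + 172*w^2 + 58*w - 10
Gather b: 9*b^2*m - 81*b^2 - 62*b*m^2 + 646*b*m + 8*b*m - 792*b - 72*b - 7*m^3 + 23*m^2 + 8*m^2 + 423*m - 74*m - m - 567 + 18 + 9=b^2*(9*m - 81) + b*(-62*m^2 + 654*m - 864) - 7*m^3 + 31*m^2 + 348*m - 540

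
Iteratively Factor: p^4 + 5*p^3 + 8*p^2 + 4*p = (p + 1)*(p^3 + 4*p^2 + 4*p) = p*(p + 1)*(p^2 + 4*p + 4) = p*(p + 1)*(p + 2)*(p + 2)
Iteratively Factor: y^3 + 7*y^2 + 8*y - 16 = (y + 4)*(y^2 + 3*y - 4) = (y + 4)^2*(y - 1)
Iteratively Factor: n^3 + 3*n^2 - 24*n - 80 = (n + 4)*(n^2 - n - 20) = (n + 4)^2*(n - 5)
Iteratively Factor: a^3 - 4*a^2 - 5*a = (a)*(a^2 - 4*a - 5) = a*(a - 5)*(a + 1)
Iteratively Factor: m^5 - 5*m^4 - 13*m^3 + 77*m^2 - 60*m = (m + 4)*(m^4 - 9*m^3 + 23*m^2 - 15*m) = (m - 3)*(m + 4)*(m^3 - 6*m^2 + 5*m) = (m - 5)*(m - 3)*(m + 4)*(m^2 - m) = (m - 5)*(m - 3)*(m - 1)*(m + 4)*(m)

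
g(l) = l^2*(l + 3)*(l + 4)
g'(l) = l^2*(l + 3) + l^2*(l + 4) + 2*l*(l + 3)*(l + 4)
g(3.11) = 420.18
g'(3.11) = 398.08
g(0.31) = 1.37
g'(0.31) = 9.58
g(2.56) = 239.03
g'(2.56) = 266.17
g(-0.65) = 3.33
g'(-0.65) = -7.83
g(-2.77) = 2.17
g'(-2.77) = 9.64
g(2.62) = 255.39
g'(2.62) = 278.97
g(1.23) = 33.47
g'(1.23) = 68.73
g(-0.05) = 0.03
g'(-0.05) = -1.15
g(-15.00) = 29700.00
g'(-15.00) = -9135.00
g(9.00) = 12636.00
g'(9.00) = 4833.00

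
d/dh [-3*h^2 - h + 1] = -6*h - 1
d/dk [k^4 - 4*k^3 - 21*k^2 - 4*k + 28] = 4*k^3 - 12*k^2 - 42*k - 4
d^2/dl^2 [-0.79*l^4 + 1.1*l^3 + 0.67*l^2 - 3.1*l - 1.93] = -9.48*l^2 + 6.6*l + 1.34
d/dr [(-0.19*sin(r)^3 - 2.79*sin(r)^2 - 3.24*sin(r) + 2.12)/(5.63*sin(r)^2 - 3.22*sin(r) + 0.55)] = (-1.0697*sin(r)^4 + 1.2236*sin(r)^3 + 26.9115*sin(r)^2 - 26.9402*sin(r) + 5.0444)*cos(r)/(31.6969*sin(r)^4 - 36.2572*sin(r)^3 + 16.5614*sin(r)^2 - 3.542*sin(r) + 0.3025)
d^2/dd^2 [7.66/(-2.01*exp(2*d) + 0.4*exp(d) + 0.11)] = (7.66*(4.02*exp(d) - 0.4)*(8.04*exp(d) - 0.8)*exp(d) + (61.5864*exp(d) - 3.064)*(-2.01*exp(2*d) + 0.4*exp(d) + 0.11))*exp(d)/(-2.01*exp(2*d) + 0.4*exp(d) + 0.11)^3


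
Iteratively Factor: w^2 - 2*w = (w)*(w - 2)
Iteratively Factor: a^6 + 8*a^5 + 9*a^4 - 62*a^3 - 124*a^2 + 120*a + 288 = (a - 2)*(a^5 + 10*a^4 + 29*a^3 - 4*a^2 - 132*a - 144) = (a - 2)*(a + 3)*(a^4 + 7*a^3 + 8*a^2 - 28*a - 48) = (a - 2)*(a + 2)*(a + 3)*(a^3 + 5*a^2 - 2*a - 24) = (a - 2)^2*(a + 2)*(a + 3)*(a^2 + 7*a + 12) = (a - 2)^2*(a + 2)*(a + 3)*(a + 4)*(a + 3)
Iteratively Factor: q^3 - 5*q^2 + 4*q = (q - 4)*(q^2 - q) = q*(q - 4)*(q - 1)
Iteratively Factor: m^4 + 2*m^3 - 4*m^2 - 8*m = (m)*(m^3 + 2*m^2 - 4*m - 8) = m*(m - 2)*(m^2 + 4*m + 4) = m*(m - 2)*(m + 2)*(m + 2)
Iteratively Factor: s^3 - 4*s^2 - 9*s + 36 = (s + 3)*(s^2 - 7*s + 12) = (s - 4)*(s + 3)*(s - 3)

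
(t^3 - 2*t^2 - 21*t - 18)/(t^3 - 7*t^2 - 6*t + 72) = (t + 1)/(t - 4)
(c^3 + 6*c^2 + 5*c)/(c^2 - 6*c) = (c^2 + 6*c + 5)/(c - 6)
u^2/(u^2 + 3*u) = u/(u + 3)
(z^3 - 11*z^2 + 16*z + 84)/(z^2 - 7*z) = z - 4 - 12/z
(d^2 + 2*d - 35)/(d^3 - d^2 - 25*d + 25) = (d + 7)/(d^2 + 4*d - 5)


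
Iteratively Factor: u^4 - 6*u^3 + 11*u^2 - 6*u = (u)*(u^3 - 6*u^2 + 11*u - 6) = u*(u - 2)*(u^2 - 4*u + 3) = u*(u - 3)*(u - 2)*(u - 1)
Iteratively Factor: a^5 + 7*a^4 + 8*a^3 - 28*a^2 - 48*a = (a + 3)*(a^4 + 4*a^3 - 4*a^2 - 16*a) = (a + 3)*(a + 4)*(a^3 - 4*a) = (a + 2)*(a + 3)*(a + 4)*(a^2 - 2*a) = a*(a + 2)*(a + 3)*(a + 4)*(a - 2)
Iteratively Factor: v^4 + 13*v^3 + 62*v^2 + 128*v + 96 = (v + 3)*(v^3 + 10*v^2 + 32*v + 32) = (v + 3)*(v + 4)*(v^2 + 6*v + 8) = (v + 3)*(v + 4)^2*(v + 2)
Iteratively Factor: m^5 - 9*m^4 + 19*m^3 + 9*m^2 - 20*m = (m - 1)*(m^4 - 8*m^3 + 11*m^2 + 20*m) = (m - 4)*(m - 1)*(m^3 - 4*m^2 - 5*m) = m*(m - 4)*(m - 1)*(m^2 - 4*m - 5) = m*(m - 5)*(m - 4)*(m - 1)*(m + 1)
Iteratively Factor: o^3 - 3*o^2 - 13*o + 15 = (o - 1)*(o^2 - 2*o - 15) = (o - 5)*(o - 1)*(o + 3)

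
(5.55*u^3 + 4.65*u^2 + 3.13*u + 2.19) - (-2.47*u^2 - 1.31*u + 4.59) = 5.55*u^3 + 7.12*u^2 + 4.44*u - 2.4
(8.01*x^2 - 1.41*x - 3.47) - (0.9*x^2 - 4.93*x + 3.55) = 7.11*x^2 + 3.52*x - 7.02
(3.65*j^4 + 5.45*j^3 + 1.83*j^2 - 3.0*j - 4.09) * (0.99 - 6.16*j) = -22.484*j^5 - 29.9585*j^4 - 5.8773*j^3 + 20.2917*j^2 + 22.2244*j - 4.0491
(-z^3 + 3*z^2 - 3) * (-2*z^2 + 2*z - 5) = 2*z^5 - 8*z^4 + 11*z^3 - 9*z^2 - 6*z + 15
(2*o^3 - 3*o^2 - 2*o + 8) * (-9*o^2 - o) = -18*o^5 + 25*o^4 + 21*o^3 - 70*o^2 - 8*o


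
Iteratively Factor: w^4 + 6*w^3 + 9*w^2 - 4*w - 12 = (w + 2)*(w^3 + 4*w^2 + w - 6) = (w + 2)*(w + 3)*(w^2 + w - 2) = (w - 1)*(w + 2)*(w + 3)*(w + 2)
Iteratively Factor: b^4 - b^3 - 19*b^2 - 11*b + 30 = (b - 1)*(b^3 - 19*b - 30) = (b - 5)*(b - 1)*(b^2 + 5*b + 6) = (b - 5)*(b - 1)*(b + 3)*(b + 2)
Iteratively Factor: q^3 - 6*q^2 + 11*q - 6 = (q - 3)*(q^2 - 3*q + 2) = (q - 3)*(q - 1)*(q - 2)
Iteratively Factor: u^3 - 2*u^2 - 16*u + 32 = (u + 4)*(u^2 - 6*u + 8) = (u - 2)*(u + 4)*(u - 4)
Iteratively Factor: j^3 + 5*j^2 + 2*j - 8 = (j + 2)*(j^2 + 3*j - 4) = (j + 2)*(j + 4)*(j - 1)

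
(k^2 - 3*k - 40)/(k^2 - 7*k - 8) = (k + 5)/(k + 1)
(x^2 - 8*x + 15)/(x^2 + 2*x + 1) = (x^2 - 8*x + 15)/(x^2 + 2*x + 1)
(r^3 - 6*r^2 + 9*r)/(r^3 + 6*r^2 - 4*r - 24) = r*(r^2 - 6*r + 9)/(r^3 + 6*r^2 - 4*r - 24)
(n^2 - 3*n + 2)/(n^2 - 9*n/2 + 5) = 2*(n - 1)/(2*n - 5)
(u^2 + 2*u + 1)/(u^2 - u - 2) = (u + 1)/(u - 2)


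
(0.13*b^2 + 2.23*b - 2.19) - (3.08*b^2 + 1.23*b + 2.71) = -2.95*b^2 + 1.0*b - 4.9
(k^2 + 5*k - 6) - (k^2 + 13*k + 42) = -8*k - 48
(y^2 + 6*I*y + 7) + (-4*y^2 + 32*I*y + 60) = -3*y^2 + 38*I*y + 67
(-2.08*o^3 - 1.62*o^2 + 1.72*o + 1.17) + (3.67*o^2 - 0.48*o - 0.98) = -2.08*o^3 + 2.05*o^2 + 1.24*o + 0.19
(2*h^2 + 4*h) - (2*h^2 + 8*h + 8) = -4*h - 8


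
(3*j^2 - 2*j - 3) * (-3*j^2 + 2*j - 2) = -9*j^4 + 12*j^3 - j^2 - 2*j + 6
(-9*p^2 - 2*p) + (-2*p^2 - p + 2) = -11*p^2 - 3*p + 2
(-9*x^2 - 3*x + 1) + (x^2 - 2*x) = -8*x^2 - 5*x + 1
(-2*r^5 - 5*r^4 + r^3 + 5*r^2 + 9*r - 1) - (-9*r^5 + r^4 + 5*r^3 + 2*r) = 7*r^5 - 6*r^4 - 4*r^3 + 5*r^2 + 7*r - 1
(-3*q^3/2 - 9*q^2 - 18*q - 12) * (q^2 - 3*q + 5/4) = -3*q^5/2 - 9*q^4/2 + 57*q^3/8 + 123*q^2/4 + 27*q/2 - 15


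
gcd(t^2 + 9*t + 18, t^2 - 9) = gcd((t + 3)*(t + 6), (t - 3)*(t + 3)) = t + 3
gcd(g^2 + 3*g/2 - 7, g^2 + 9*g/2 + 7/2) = g + 7/2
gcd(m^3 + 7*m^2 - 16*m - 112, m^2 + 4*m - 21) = m + 7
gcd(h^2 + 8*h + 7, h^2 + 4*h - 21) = h + 7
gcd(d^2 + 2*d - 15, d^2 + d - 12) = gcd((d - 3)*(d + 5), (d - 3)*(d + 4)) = d - 3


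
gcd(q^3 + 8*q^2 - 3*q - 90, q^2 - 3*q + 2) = 1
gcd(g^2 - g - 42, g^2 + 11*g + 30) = g + 6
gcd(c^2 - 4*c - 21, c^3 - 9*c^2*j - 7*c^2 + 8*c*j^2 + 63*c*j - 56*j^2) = c - 7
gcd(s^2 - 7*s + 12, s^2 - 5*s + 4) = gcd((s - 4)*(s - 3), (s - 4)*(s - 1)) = s - 4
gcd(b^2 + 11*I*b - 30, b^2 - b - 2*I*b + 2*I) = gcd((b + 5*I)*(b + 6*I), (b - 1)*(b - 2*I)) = 1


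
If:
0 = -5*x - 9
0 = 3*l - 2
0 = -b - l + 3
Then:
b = 7/3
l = 2/3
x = -9/5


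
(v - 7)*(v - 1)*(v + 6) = v^3 - 2*v^2 - 41*v + 42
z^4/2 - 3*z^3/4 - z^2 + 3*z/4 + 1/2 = (z/2 + 1/2)*(z - 2)*(z - 1)*(z + 1/2)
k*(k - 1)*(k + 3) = k^3 + 2*k^2 - 3*k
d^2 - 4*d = d*(d - 4)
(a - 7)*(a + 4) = a^2 - 3*a - 28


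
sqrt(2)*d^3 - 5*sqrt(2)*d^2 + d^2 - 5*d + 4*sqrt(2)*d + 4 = (d - 4)*(d - 1)*(sqrt(2)*d + 1)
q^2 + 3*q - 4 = (q - 1)*(q + 4)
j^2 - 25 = (j - 5)*(j + 5)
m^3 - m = m*(m - 1)*(m + 1)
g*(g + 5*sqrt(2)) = g^2 + 5*sqrt(2)*g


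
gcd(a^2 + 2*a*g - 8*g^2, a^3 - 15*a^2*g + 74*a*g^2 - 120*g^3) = 1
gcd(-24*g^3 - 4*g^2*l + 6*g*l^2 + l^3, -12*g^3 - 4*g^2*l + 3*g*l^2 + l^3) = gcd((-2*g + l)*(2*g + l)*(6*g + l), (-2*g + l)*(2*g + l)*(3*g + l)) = 4*g^2 - l^2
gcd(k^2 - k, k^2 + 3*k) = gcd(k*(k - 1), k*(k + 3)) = k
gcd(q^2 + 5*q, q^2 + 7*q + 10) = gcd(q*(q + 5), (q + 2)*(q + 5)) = q + 5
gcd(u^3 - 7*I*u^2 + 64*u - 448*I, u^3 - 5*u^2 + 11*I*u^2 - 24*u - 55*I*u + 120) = u + 8*I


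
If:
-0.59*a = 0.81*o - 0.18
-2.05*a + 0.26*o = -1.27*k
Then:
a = 0.305084745762712 - 1.3728813559322*o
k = 0.492459628987055 - 2.42079273989056*o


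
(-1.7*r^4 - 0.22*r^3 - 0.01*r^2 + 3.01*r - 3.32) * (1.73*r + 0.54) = -2.941*r^5 - 1.2986*r^4 - 0.1361*r^3 + 5.2019*r^2 - 4.1182*r - 1.7928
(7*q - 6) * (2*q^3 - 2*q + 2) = 14*q^4 - 12*q^3 - 14*q^2 + 26*q - 12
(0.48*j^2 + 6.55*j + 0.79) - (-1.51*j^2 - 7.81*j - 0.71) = 1.99*j^2 + 14.36*j + 1.5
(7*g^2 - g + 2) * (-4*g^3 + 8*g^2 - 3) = -28*g^5 + 60*g^4 - 16*g^3 - 5*g^2 + 3*g - 6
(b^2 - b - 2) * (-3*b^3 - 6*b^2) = -3*b^5 - 3*b^4 + 12*b^3 + 12*b^2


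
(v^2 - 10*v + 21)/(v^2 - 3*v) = (v - 7)/v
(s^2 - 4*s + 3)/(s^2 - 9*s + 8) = (s - 3)/(s - 8)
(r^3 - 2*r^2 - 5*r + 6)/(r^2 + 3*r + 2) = (r^2 - 4*r + 3)/(r + 1)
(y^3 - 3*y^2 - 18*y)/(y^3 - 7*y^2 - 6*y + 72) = y/(y - 4)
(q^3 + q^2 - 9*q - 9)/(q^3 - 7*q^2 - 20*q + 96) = (q^2 + 4*q + 3)/(q^2 - 4*q - 32)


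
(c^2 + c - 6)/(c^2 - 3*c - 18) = (c - 2)/(c - 6)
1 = 1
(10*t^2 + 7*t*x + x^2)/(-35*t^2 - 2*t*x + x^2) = (2*t + x)/(-7*t + x)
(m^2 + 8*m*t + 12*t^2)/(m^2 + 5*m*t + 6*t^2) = (m + 6*t)/(m + 3*t)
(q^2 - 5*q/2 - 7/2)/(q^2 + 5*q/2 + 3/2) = (2*q - 7)/(2*q + 3)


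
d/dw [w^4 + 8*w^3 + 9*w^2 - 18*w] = 4*w^3 + 24*w^2 + 18*w - 18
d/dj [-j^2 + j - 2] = 1 - 2*j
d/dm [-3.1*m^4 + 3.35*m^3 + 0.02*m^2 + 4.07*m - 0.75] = -12.4*m^3 + 10.05*m^2 + 0.04*m + 4.07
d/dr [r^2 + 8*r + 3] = 2*r + 8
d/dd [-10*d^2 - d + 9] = -20*d - 1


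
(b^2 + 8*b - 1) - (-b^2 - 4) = 2*b^2 + 8*b + 3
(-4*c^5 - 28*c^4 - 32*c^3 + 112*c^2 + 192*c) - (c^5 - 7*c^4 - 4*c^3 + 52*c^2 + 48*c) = -5*c^5 - 21*c^4 - 28*c^3 + 60*c^2 + 144*c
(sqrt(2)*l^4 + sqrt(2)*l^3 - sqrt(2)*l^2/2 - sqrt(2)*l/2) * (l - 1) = sqrt(2)*l^5 - 3*sqrt(2)*l^3/2 + sqrt(2)*l/2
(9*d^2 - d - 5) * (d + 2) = 9*d^3 + 17*d^2 - 7*d - 10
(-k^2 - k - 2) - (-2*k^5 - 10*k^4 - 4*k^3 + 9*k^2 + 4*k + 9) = 2*k^5 + 10*k^4 + 4*k^3 - 10*k^2 - 5*k - 11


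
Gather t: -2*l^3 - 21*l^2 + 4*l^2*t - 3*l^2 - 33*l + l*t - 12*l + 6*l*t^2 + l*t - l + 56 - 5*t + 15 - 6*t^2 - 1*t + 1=-2*l^3 - 24*l^2 - 46*l + t^2*(6*l - 6) + t*(4*l^2 + 2*l - 6) + 72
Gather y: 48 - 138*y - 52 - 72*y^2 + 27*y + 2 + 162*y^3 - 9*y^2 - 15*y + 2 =162*y^3 - 81*y^2 - 126*y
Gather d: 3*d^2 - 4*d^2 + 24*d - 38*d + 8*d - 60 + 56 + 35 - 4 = -d^2 - 6*d + 27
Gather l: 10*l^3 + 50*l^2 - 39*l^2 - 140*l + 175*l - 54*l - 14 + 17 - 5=10*l^3 + 11*l^2 - 19*l - 2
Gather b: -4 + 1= -3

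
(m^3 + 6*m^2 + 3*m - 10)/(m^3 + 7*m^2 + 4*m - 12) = (m + 5)/(m + 6)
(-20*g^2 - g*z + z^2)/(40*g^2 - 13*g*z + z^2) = (4*g + z)/(-8*g + z)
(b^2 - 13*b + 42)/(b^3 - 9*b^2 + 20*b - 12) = (b - 7)/(b^2 - 3*b + 2)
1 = 1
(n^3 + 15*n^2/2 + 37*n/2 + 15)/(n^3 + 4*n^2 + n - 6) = (n + 5/2)/(n - 1)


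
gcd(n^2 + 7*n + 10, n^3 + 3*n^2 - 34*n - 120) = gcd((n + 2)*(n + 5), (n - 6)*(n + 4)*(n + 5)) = n + 5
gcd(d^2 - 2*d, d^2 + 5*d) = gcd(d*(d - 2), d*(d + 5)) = d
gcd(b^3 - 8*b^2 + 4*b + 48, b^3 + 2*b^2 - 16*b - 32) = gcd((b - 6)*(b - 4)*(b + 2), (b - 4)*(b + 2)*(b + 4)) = b^2 - 2*b - 8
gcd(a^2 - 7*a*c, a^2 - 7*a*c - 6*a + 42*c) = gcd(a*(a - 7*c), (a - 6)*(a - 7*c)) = a - 7*c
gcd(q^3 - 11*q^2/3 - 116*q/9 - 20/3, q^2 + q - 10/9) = q + 5/3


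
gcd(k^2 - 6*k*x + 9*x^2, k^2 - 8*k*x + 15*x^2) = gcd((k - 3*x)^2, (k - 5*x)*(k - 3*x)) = -k + 3*x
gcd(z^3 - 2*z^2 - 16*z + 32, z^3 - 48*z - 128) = z + 4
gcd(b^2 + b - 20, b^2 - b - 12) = b - 4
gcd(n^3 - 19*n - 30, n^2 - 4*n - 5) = n - 5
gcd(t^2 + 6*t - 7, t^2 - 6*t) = 1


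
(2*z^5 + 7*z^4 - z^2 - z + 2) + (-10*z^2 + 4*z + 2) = 2*z^5 + 7*z^4 - 11*z^2 + 3*z + 4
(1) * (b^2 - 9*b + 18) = b^2 - 9*b + 18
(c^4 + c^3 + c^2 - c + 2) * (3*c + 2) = 3*c^5 + 5*c^4 + 5*c^3 - c^2 + 4*c + 4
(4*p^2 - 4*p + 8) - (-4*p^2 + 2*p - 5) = 8*p^2 - 6*p + 13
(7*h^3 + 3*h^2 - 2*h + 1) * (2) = 14*h^3 + 6*h^2 - 4*h + 2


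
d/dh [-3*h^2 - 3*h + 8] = -6*h - 3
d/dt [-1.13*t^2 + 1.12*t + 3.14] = 1.12 - 2.26*t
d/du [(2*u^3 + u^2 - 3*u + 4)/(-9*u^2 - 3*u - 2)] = 2*(-9*u^4 - 6*u^3 - 21*u^2 + 34*u + 9)/(81*u^4 + 54*u^3 + 45*u^2 + 12*u + 4)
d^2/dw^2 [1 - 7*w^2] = -14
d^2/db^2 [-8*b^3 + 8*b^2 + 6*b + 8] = 16 - 48*b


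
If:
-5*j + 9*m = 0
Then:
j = 9*m/5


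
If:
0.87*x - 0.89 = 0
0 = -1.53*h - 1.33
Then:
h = -0.87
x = 1.02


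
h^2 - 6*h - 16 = (h - 8)*(h + 2)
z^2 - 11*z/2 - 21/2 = (z - 7)*(z + 3/2)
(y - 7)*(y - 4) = y^2 - 11*y + 28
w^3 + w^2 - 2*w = w*(w - 1)*(w + 2)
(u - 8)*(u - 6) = u^2 - 14*u + 48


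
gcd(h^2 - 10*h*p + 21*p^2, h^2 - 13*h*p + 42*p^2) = -h + 7*p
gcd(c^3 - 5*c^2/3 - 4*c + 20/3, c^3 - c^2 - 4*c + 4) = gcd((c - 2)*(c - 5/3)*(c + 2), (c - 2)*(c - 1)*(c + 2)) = c^2 - 4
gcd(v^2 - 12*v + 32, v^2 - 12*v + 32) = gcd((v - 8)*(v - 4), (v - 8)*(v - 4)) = v^2 - 12*v + 32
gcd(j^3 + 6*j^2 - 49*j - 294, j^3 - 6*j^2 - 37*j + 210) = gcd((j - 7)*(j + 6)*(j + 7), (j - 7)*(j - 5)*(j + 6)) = j^2 - j - 42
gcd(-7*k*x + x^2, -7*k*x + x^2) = -7*k*x + x^2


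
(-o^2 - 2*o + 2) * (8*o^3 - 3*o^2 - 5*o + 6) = -8*o^5 - 13*o^4 + 27*o^3 - 2*o^2 - 22*o + 12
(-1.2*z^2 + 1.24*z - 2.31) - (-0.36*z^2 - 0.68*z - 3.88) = -0.84*z^2 + 1.92*z + 1.57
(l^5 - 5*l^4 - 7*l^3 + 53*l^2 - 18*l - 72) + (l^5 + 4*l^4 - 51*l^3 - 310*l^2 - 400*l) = 2*l^5 - l^4 - 58*l^3 - 257*l^2 - 418*l - 72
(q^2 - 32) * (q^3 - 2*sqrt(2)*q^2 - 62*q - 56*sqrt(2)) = q^5 - 2*sqrt(2)*q^4 - 94*q^3 + 8*sqrt(2)*q^2 + 1984*q + 1792*sqrt(2)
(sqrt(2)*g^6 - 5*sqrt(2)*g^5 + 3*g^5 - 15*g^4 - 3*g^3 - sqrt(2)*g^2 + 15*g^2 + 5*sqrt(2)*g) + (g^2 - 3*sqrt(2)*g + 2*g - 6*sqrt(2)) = sqrt(2)*g^6 - 5*sqrt(2)*g^5 + 3*g^5 - 15*g^4 - 3*g^3 - sqrt(2)*g^2 + 16*g^2 + 2*g + 2*sqrt(2)*g - 6*sqrt(2)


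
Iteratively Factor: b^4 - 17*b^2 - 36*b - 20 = (b + 1)*(b^3 - b^2 - 16*b - 20) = (b + 1)*(b + 2)*(b^2 - 3*b - 10) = (b - 5)*(b + 1)*(b + 2)*(b + 2)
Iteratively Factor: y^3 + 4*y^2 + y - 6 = (y - 1)*(y^2 + 5*y + 6) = (y - 1)*(y + 2)*(y + 3)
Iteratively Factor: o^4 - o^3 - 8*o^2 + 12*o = (o + 3)*(o^3 - 4*o^2 + 4*o) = (o - 2)*(o + 3)*(o^2 - 2*o) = (o - 2)^2*(o + 3)*(o)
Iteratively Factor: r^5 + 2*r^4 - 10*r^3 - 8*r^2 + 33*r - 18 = (r + 3)*(r^4 - r^3 - 7*r^2 + 13*r - 6) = (r - 1)*(r + 3)*(r^3 - 7*r + 6) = (r - 2)*(r - 1)*(r + 3)*(r^2 + 2*r - 3) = (r - 2)*(r - 1)^2*(r + 3)*(r + 3)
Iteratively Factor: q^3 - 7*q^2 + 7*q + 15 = (q - 5)*(q^2 - 2*q - 3) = (q - 5)*(q + 1)*(q - 3)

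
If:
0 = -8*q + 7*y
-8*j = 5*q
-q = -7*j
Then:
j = 0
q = 0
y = 0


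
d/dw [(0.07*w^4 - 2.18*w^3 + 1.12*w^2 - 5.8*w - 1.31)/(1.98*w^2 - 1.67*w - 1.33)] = (0.2772*w^5 - 4.6671*w^4 + 6.9088*w^3 + 18.3118*w^2 + 2.2084*w + 5.5263)/(3.9204*w^4 - 6.6132*w^3 - 2.4779*w^2 + 4.4422*w + 1.7689)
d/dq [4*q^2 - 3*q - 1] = 8*q - 3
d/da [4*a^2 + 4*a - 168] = 8*a + 4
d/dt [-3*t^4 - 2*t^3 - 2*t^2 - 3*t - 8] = -12*t^3 - 6*t^2 - 4*t - 3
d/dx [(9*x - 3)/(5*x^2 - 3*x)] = 3*(-15*x^2 + 10*x - 3)/(x^2*(25*x^2 - 30*x + 9))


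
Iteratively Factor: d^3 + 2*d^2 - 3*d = (d - 1)*(d^2 + 3*d) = d*(d - 1)*(d + 3)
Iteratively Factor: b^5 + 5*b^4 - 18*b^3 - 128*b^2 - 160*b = (b + 2)*(b^4 + 3*b^3 - 24*b^2 - 80*b) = (b - 5)*(b + 2)*(b^3 + 8*b^2 + 16*b) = b*(b - 5)*(b + 2)*(b^2 + 8*b + 16) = b*(b - 5)*(b + 2)*(b + 4)*(b + 4)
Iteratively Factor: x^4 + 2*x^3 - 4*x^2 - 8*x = (x + 2)*(x^3 - 4*x) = x*(x + 2)*(x^2 - 4) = x*(x - 2)*(x + 2)*(x + 2)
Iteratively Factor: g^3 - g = (g)*(g^2 - 1) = g*(g - 1)*(g + 1)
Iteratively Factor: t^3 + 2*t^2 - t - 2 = (t + 2)*(t^2 - 1) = (t - 1)*(t + 2)*(t + 1)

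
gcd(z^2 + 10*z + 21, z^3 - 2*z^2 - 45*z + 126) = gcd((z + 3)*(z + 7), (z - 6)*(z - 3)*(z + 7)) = z + 7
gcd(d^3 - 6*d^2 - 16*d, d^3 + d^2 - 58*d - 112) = d^2 - 6*d - 16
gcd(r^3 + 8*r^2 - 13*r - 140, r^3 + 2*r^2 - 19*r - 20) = r^2 + r - 20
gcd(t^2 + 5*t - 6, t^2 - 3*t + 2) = t - 1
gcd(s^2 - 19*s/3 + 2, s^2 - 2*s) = 1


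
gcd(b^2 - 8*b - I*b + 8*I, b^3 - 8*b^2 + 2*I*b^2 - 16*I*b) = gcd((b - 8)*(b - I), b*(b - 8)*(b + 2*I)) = b - 8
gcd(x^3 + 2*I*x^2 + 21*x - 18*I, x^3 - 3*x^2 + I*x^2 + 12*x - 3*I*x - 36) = x - 3*I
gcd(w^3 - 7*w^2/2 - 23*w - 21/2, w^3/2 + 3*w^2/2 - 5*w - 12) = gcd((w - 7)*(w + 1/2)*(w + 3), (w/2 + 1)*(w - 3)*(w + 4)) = 1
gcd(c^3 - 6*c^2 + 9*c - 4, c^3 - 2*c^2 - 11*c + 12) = c^2 - 5*c + 4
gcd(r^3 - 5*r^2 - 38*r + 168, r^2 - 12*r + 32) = r - 4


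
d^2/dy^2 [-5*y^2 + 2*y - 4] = -10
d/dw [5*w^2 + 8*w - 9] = 10*w + 8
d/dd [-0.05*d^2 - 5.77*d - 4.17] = -0.1*d - 5.77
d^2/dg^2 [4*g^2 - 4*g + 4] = 8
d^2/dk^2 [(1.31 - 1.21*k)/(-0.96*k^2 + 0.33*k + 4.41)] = ((3.3138 - 6.9696*k)*(-0.96*k^2 + 0.33*k + 4.41) - (1.21*k - 1.31)*(1.92*k - 0.33)*(3.84*k - 0.66))/(-0.96*k^2 + 0.33*k + 4.41)^3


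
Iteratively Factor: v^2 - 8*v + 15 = (v - 5)*(v - 3)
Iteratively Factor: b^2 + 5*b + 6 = (b + 3)*(b + 2)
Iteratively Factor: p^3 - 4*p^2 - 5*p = (p + 1)*(p^2 - 5*p) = (p - 5)*(p + 1)*(p)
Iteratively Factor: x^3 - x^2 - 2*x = (x)*(x^2 - x - 2) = x*(x + 1)*(x - 2)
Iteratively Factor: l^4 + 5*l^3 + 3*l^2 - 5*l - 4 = (l + 4)*(l^3 + l^2 - l - 1) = (l - 1)*(l + 4)*(l^2 + 2*l + 1) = (l - 1)*(l + 1)*(l + 4)*(l + 1)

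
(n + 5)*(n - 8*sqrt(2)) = n^2 - 8*sqrt(2)*n + 5*n - 40*sqrt(2)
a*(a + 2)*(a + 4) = a^3 + 6*a^2 + 8*a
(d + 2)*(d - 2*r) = d^2 - 2*d*r + 2*d - 4*r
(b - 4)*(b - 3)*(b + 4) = b^3 - 3*b^2 - 16*b + 48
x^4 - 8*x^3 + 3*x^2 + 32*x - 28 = (x - 7)*(x - 2)*(x - 1)*(x + 2)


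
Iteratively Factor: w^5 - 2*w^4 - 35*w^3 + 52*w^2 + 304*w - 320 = (w - 4)*(w^4 + 2*w^3 - 27*w^2 - 56*w + 80) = (w - 5)*(w - 4)*(w^3 + 7*w^2 + 8*w - 16) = (w - 5)*(w - 4)*(w - 1)*(w^2 + 8*w + 16) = (w - 5)*(w - 4)*(w - 1)*(w + 4)*(w + 4)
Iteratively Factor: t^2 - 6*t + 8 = (t - 4)*(t - 2)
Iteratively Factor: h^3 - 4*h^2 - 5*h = (h - 5)*(h^2 + h) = h*(h - 5)*(h + 1)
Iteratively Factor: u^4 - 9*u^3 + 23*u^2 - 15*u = (u - 1)*(u^3 - 8*u^2 + 15*u) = u*(u - 1)*(u^2 - 8*u + 15) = u*(u - 5)*(u - 1)*(u - 3)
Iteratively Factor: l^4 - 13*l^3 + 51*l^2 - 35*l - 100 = (l - 5)*(l^3 - 8*l^2 + 11*l + 20) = (l - 5)*(l + 1)*(l^2 - 9*l + 20) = (l - 5)^2*(l + 1)*(l - 4)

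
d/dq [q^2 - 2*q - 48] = 2*q - 2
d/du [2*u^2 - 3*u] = 4*u - 3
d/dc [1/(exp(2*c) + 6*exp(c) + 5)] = 2*(-exp(c) - 3)*exp(c)/(exp(2*c) + 6*exp(c) + 5)^2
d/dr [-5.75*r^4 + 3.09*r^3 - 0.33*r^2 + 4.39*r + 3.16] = -23.0*r^3 + 9.27*r^2 - 0.66*r + 4.39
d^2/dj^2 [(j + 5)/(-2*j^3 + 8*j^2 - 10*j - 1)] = 4*(-2*(j + 5)*(3*j^2 - 8*j + 5)^2 + (3*j^2 - 8*j + (j + 5)*(3*j - 4) + 5)*(2*j^3 - 8*j^2 + 10*j + 1))/(2*j^3 - 8*j^2 + 10*j + 1)^3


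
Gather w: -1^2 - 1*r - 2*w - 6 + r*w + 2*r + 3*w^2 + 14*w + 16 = r + 3*w^2 + w*(r + 12) + 9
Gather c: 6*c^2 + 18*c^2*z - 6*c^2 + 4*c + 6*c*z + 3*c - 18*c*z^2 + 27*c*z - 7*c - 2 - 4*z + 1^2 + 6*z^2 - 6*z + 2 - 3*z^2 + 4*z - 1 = 18*c^2*z + c*(-18*z^2 + 33*z) + 3*z^2 - 6*z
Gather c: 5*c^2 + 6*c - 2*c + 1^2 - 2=5*c^2 + 4*c - 1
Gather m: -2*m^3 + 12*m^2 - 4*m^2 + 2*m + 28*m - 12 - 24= -2*m^3 + 8*m^2 + 30*m - 36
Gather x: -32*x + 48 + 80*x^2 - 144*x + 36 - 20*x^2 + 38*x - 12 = 60*x^2 - 138*x + 72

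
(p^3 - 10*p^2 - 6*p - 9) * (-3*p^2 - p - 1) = -3*p^5 + 29*p^4 + 27*p^3 + 43*p^2 + 15*p + 9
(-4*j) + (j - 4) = -3*j - 4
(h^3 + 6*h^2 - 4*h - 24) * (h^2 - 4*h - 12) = h^5 + 2*h^4 - 40*h^3 - 80*h^2 + 144*h + 288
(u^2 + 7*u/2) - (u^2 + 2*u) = 3*u/2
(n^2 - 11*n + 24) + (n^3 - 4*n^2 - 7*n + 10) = n^3 - 3*n^2 - 18*n + 34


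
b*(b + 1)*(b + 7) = b^3 + 8*b^2 + 7*b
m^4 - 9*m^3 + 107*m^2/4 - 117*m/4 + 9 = (m - 4)*(m - 3)*(m - 3/2)*(m - 1/2)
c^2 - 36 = (c - 6)*(c + 6)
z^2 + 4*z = z*(z + 4)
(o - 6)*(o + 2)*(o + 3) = o^3 - o^2 - 24*o - 36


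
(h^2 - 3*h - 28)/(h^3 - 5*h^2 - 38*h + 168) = (h + 4)/(h^2 + 2*h - 24)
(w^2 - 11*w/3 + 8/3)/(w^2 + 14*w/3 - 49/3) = (3*w^2 - 11*w + 8)/(3*w^2 + 14*w - 49)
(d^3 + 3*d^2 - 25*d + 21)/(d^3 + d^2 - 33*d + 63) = (d - 1)/(d - 3)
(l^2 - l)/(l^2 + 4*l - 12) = l*(l - 1)/(l^2 + 4*l - 12)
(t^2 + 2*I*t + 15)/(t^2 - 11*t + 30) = (t^2 + 2*I*t + 15)/(t^2 - 11*t + 30)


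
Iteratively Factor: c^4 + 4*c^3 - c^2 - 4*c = (c - 1)*(c^3 + 5*c^2 + 4*c) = c*(c - 1)*(c^2 + 5*c + 4) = c*(c - 1)*(c + 4)*(c + 1)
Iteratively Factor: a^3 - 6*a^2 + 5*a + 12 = (a - 3)*(a^2 - 3*a - 4) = (a - 3)*(a + 1)*(a - 4)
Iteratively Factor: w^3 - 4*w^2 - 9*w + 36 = (w + 3)*(w^2 - 7*w + 12) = (w - 4)*(w + 3)*(w - 3)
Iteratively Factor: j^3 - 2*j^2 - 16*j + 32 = (j + 4)*(j^2 - 6*j + 8) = (j - 2)*(j + 4)*(j - 4)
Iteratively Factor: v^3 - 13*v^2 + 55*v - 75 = (v - 5)*(v^2 - 8*v + 15) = (v - 5)*(v - 3)*(v - 5)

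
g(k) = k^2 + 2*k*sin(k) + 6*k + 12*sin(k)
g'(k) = 2*k*cos(k) + 2*k + 2*sin(k) + 12*cos(k) + 6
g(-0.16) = -2.80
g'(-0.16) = 16.89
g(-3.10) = -9.23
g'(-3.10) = -6.08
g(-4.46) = -3.89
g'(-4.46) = -1.75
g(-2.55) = -12.65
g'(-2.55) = -5.94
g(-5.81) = -0.93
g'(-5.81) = -4.37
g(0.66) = 12.56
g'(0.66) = 19.07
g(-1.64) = -15.85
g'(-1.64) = 0.12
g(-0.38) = -6.30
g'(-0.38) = 14.94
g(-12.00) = 65.56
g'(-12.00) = -27.05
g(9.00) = 147.36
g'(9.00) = -2.51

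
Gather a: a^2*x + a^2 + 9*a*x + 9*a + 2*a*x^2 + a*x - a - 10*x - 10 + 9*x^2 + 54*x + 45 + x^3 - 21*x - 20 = a^2*(x + 1) + a*(2*x^2 + 10*x + 8) + x^3 + 9*x^2 + 23*x + 15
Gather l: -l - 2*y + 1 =-l - 2*y + 1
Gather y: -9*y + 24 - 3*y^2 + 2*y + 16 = -3*y^2 - 7*y + 40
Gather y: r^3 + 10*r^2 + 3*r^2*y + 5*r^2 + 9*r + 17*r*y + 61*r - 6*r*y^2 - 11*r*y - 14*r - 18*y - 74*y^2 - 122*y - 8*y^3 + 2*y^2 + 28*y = r^3 + 15*r^2 + 56*r - 8*y^3 + y^2*(-6*r - 72) + y*(3*r^2 + 6*r - 112)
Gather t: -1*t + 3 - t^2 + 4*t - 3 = -t^2 + 3*t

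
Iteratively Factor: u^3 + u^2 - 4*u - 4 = (u + 1)*(u^2 - 4) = (u + 1)*(u + 2)*(u - 2)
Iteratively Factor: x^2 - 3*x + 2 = (x - 1)*(x - 2)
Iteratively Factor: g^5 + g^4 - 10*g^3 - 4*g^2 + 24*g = (g - 2)*(g^4 + 3*g^3 - 4*g^2 - 12*g) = g*(g - 2)*(g^3 + 3*g^2 - 4*g - 12) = g*(g - 2)*(g + 2)*(g^2 + g - 6) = g*(g - 2)^2*(g + 2)*(g + 3)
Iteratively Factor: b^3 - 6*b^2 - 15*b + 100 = (b - 5)*(b^2 - b - 20) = (b - 5)^2*(b + 4)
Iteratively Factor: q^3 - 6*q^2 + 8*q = (q)*(q^2 - 6*q + 8) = q*(q - 4)*(q - 2)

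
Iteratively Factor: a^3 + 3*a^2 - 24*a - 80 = (a + 4)*(a^2 - a - 20) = (a + 4)^2*(a - 5)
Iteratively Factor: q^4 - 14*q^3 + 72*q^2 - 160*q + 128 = (q - 4)*(q^3 - 10*q^2 + 32*q - 32) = (q - 4)*(q - 2)*(q^2 - 8*q + 16) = (q - 4)^2*(q - 2)*(q - 4)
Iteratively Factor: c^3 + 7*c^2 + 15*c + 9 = (c + 1)*(c^2 + 6*c + 9) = (c + 1)*(c + 3)*(c + 3)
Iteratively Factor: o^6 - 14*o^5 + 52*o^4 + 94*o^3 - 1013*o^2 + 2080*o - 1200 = (o + 4)*(o^5 - 18*o^4 + 124*o^3 - 402*o^2 + 595*o - 300) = (o - 1)*(o + 4)*(o^4 - 17*o^3 + 107*o^2 - 295*o + 300) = (o - 3)*(o - 1)*(o + 4)*(o^3 - 14*o^2 + 65*o - 100) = (o - 5)*(o - 3)*(o - 1)*(o + 4)*(o^2 - 9*o + 20) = (o - 5)^2*(o - 3)*(o - 1)*(o + 4)*(o - 4)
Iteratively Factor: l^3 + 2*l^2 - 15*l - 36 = (l - 4)*(l^2 + 6*l + 9) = (l - 4)*(l + 3)*(l + 3)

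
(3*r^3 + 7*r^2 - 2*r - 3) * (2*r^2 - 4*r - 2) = 6*r^5 + 2*r^4 - 38*r^3 - 12*r^2 + 16*r + 6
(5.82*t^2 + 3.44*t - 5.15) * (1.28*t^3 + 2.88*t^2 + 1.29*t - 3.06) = 7.4496*t^5 + 21.1648*t^4 + 10.823*t^3 - 28.2036*t^2 - 17.1699*t + 15.759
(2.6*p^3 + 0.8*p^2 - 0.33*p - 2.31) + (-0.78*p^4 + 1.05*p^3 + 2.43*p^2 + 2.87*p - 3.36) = -0.78*p^4 + 3.65*p^3 + 3.23*p^2 + 2.54*p - 5.67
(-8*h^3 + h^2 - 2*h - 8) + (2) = -8*h^3 + h^2 - 2*h - 6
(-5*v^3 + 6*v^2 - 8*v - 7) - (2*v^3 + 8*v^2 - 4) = -7*v^3 - 2*v^2 - 8*v - 3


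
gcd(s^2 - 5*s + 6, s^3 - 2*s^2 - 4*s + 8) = s - 2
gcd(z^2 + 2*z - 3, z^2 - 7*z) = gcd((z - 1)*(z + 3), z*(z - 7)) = 1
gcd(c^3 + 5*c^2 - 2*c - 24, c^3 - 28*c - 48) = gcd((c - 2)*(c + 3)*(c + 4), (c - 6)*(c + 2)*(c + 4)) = c + 4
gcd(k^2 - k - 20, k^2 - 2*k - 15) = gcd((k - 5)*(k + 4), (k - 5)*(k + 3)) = k - 5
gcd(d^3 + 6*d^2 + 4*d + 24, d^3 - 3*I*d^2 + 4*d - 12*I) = d^2 + 4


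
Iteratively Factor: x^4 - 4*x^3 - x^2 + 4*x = (x - 4)*(x^3 - x) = x*(x - 4)*(x^2 - 1) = x*(x - 4)*(x + 1)*(x - 1)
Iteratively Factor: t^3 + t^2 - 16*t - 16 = (t + 4)*(t^2 - 3*t - 4) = (t + 1)*(t + 4)*(t - 4)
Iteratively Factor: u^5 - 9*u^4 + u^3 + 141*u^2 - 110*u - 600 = (u + 2)*(u^4 - 11*u^3 + 23*u^2 + 95*u - 300) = (u - 5)*(u + 2)*(u^3 - 6*u^2 - 7*u + 60) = (u - 5)*(u - 4)*(u + 2)*(u^2 - 2*u - 15) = (u - 5)^2*(u - 4)*(u + 2)*(u + 3)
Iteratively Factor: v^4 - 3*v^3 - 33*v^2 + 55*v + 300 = (v + 3)*(v^3 - 6*v^2 - 15*v + 100) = (v - 5)*(v + 3)*(v^2 - v - 20) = (v - 5)^2*(v + 3)*(v + 4)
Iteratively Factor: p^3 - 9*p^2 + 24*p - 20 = (p - 2)*(p^2 - 7*p + 10) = (p - 2)^2*(p - 5)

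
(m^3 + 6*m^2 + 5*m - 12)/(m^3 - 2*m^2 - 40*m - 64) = (m^2 + 2*m - 3)/(m^2 - 6*m - 16)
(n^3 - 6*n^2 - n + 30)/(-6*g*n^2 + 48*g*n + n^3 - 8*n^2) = (-n^3 + 6*n^2 + n - 30)/(n*(6*g*n - 48*g - n^2 + 8*n))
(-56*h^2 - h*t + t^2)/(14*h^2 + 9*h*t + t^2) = (-8*h + t)/(2*h + t)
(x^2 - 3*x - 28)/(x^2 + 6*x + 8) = (x - 7)/(x + 2)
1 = 1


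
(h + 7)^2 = h^2 + 14*h + 49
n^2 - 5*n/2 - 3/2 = (n - 3)*(n + 1/2)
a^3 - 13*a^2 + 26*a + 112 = (a - 8)*(a - 7)*(a + 2)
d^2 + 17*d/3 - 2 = (d - 1/3)*(d + 6)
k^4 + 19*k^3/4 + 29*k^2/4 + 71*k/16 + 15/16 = (k + 1/2)*(k + 3/4)*(k + 1)*(k + 5/2)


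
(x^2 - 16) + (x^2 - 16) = 2*x^2 - 32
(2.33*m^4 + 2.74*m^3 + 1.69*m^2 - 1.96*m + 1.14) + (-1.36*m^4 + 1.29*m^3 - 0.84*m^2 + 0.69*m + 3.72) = 0.97*m^4 + 4.03*m^3 + 0.85*m^2 - 1.27*m + 4.86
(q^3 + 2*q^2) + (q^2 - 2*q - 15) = q^3 + 3*q^2 - 2*q - 15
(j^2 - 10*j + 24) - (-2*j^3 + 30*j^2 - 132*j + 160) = 2*j^3 - 29*j^2 + 122*j - 136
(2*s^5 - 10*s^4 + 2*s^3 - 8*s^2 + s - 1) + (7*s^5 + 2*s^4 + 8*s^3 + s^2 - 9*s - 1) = 9*s^5 - 8*s^4 + 10*s^3 - 7*s^2 - 8*s - 2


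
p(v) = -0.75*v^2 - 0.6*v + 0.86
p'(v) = -1.5*v - 0.6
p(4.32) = -15.73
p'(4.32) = -7.08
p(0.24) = 0.67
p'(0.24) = -0.96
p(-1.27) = 0.41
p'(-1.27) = 1.30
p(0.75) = -0.01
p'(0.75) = -1.72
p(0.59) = 0.24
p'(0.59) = -1.48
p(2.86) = -6.99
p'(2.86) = -4.89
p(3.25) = -9.01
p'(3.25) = -5.48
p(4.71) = -18.60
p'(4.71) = -7.66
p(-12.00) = -99.94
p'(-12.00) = 17.40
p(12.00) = -114.34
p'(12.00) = -18.60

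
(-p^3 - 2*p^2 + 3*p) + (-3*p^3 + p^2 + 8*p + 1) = -4*p^3 - p^2 + 11*p + 1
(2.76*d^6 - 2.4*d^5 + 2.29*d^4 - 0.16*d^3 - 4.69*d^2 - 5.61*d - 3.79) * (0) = 0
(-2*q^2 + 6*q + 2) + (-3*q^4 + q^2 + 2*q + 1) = -3*q^4 - q^2 + 8*q + 3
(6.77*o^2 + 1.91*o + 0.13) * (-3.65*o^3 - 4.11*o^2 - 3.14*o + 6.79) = -24.7105*o^5 - 34.7962*o^4 - 29.5824*o^3 + 39.4366*o^2 + 12.5607*o + 0.8827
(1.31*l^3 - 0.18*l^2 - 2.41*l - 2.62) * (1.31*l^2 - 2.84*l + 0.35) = 1.7161*l^5 - 3.9562*l^4 - 2.1874*l^3 + 3.3492*l^2 + 6.5973*l - 0.917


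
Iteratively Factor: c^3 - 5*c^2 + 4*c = (c - 4)*(c^2 - c) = (c - 4)*(c - 1)*(c)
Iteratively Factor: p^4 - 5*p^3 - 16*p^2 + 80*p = (p - 5)*(p^3 - 16*p) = (p - 5)*(p + 4)*(p^2 - 4*p) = (p - 5)*(p - 4)*(p + 4)*(p)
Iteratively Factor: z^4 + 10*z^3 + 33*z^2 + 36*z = (z)*(z^3 + 10*z^2 + 33*z + 36) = z*(z + 4)*(z^2 + 6*z + 9) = z*(z + 3)*(z + 4)*(z + 3)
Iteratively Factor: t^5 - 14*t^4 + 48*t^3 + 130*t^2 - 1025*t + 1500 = (t - 5)*(t^4 - 9*t^3 + 3*t^2 + 145*t - 300) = (t - 5)*(t + 4)*(t^3 - 13*t^2 + 55*t - 75) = (t - 5)^2*(t + 4)*(t^2 - 8*t + 15) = (t - 5)^2*(t - 3)*(t + 4)*(t - 5)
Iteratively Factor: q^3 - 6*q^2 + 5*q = (q - 1)*(q^2 - 5*q) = q*(q - 1)*(q - 5)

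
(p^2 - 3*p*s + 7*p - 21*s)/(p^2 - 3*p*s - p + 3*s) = (p + 7)/(p - 1)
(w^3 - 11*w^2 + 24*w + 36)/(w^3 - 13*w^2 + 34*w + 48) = (w - 6)/(w - 8)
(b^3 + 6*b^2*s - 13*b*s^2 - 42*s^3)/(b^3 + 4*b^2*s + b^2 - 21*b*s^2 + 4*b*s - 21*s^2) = (b + 2*s)/(b + 1)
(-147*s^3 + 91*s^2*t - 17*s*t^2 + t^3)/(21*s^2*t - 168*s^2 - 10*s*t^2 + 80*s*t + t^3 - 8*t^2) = (-7*s + t)/(t - 8)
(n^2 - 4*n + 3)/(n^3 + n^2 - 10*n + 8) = (n - 3)/(n^2 + 2*n - 8)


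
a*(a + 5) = a^2 + 5*a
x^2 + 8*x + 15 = (x + 3)*(x + 5)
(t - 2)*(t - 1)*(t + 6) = t^3 + 3*t^2 - 16*t + 12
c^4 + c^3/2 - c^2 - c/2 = c*(c - 1)*(c + 1/2)*(c + 1)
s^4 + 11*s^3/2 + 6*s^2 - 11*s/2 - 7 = (s - 1)*(s + 1)*(s + 2)*(s + 7/2)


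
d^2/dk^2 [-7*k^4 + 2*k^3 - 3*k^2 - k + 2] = -84*k^2 + 12*k - 6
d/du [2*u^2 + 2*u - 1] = 4*u + 2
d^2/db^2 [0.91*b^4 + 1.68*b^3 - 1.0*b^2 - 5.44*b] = 10.92*b^2 + 10.08*b - 2.0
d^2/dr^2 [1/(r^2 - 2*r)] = 2*(-r*(r - 2) + 4*(r - 1)^2)/(r^3*(r - 2)^3)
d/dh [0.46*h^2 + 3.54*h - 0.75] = 0.92*h + 3.54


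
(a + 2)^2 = a^2 + 4*a + 4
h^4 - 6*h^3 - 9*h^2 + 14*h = h*(h - 7)*(h - 1)*(h + 2)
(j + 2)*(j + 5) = j^2 + 7*j + 10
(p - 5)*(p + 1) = p^2 - 4*p - 5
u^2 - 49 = (u - 7)*(u + 7)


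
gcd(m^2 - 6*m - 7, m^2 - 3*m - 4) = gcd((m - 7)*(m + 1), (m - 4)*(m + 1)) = m + 1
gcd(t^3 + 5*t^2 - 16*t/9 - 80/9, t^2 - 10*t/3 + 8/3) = t - 4/3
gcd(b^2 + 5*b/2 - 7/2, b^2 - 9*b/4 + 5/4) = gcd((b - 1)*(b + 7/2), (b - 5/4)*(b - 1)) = b - 1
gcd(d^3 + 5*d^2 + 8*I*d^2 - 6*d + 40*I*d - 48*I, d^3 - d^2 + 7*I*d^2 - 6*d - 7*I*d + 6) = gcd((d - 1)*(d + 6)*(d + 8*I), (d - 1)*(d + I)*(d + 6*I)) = d - 1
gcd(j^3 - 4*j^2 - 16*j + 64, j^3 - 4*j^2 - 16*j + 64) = j^3 - 4*j^2 - 16*j + 64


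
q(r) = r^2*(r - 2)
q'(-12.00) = 480.00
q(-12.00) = -2016.00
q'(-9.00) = 279.00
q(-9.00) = -891.00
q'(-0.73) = 4.52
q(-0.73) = -1.45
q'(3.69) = 26.09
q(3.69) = 23.01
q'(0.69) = -1.33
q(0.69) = -0.62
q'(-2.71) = 32.87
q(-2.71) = -34.59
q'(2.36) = 7.27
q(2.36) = 2.01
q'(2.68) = 10.83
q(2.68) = 4.88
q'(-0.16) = 0.72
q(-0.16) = -0.06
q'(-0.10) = 0.43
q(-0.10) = -0.02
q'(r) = r^2 + 2*r*(r - 2)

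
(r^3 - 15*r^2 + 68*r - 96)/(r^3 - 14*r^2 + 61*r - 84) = (r - 8)/(r - 7)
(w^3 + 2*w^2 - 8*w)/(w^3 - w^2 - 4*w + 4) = w*(w + 4)/(w^2 + w - 2)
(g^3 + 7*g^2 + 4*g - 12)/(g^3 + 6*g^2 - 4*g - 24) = (g - 1)/(g - 2)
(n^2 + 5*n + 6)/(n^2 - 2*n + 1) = (n^2 + 5*n + 6)/(n^2 - 2*n + 1)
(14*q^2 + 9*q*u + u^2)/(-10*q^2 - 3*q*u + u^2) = (-7*q - u)/(5*q - u)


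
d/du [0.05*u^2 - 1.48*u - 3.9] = 0.1*u - 1.48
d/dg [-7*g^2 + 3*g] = 3 - 14*g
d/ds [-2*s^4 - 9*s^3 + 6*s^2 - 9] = s*(-8*s^2 - 27*s + 12)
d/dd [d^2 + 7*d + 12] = 2*d + 7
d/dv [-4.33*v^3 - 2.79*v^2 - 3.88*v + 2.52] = -12.99*v^2 - 5.58*v - 3.88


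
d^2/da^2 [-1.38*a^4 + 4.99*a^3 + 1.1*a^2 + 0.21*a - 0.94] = -16.56*a^2 + 29.94*a + 2.2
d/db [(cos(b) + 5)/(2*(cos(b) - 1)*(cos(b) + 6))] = (cos(b)^2 + 10*cos(b) + 31)*sin(b)/(2*(cos(b) - 1)^2*(cos(b) + 6)^2)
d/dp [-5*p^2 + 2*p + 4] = 2 - 10*p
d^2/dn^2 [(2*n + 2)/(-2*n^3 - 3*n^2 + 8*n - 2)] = 4*(-4*(n + 1)*(3*n^2 + 3*n - 4)^2 + (6*n^2 + 6*n + 3*(n + 1)*(2*n + 1) - 8)*(2*n^3 + 3*n^2 - 8*n + 2))/(2*n^3 + 3*n^2 - 8*n + 2)^3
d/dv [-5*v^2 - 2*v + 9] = -10*v - 2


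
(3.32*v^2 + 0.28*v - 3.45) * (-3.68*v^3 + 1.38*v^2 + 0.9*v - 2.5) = -12.2176*v^5 + 3.5512*v^4 + 16.0704*v^3 - 12.809*v^2 - 3.805*v + 8.625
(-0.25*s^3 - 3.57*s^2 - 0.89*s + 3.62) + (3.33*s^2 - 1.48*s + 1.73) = -0.25*s^3 - 0.24*s^2 - 2.37*s + 5.35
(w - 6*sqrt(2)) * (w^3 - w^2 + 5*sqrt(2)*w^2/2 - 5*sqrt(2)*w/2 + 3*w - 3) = w^4 - 7*sqrt(2)*w^3/2 - w^3 - 27*w^2 + 7*sqrt(2)*w^2/2 - 18*sqrt(2)*w + 27*w + 18*sqrt(2)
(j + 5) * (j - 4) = j^2 + j - 20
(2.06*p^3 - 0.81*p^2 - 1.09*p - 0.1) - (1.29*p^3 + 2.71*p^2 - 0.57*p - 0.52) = 0.77*p^3 - 3.52*p^2 - 0.52*p + 0.42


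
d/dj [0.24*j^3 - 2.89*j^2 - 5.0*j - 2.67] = 0.72*j^2 - 5.78*j - 5.0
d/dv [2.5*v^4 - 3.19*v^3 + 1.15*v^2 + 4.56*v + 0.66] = 10.0*v^3 - 9.57*v^2 + 2.3*v + 4.56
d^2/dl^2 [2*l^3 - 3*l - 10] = 12*l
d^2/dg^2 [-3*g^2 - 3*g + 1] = -6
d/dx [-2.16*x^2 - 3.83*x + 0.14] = -4.32*x - 3.83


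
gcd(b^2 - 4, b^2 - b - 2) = b - 2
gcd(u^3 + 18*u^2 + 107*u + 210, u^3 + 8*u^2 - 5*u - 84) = u + 7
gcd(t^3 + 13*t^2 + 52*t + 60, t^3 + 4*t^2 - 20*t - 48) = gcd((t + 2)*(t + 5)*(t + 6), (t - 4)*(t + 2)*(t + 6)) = t^2 + 8*t + 12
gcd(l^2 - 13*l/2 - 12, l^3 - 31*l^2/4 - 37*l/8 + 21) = l - 8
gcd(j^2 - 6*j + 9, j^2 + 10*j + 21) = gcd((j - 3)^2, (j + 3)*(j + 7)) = 1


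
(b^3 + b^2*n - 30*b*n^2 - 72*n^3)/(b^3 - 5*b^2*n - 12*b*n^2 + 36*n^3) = (b + 4*n)/(b - 2*n)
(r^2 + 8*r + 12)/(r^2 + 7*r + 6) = (r + 2)/(r + 1)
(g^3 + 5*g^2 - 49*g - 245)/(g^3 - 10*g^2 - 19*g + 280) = (g + 7)/(g - 8)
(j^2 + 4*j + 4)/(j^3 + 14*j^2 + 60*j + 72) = (j + 2)/(j^2 + 12*j + 36)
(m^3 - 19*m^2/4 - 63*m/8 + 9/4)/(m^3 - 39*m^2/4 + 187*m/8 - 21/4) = (2*m + 3)/(2*m - 7)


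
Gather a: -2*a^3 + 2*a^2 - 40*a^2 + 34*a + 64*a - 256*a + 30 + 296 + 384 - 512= -2*a^3 - 38*a^2 - 158*a + 198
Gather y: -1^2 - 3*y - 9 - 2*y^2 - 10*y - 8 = -2*y^2 - 13*y - 18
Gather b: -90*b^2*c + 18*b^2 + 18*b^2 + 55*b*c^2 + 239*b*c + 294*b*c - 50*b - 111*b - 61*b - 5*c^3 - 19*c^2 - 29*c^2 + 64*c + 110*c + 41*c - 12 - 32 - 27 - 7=b^2*(36 - 90*c) + b*(55*c^2 + 533*c - 222) - 5*c^3 - 48*c^2 + 215*c - 78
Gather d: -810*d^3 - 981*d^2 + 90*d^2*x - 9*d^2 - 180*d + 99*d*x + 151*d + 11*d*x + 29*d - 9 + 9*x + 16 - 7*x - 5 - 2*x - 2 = -810*d^3 + d^2*(90*x - 990) + 110*d*x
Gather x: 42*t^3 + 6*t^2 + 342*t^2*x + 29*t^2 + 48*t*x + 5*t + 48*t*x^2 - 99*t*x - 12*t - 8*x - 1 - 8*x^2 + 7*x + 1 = 42*t^3 + 35*t^2 - 7*t + x^2*(48*t - 8) + x*(342*t^2 - 51*t - 1)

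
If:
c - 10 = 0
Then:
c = 10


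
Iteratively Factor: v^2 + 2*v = (v + 2)*(v)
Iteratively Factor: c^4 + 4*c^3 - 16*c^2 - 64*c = (c - 4)*(c^3 + 8*c^2 + 16*c) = c*(c - 4)*(c^2 + 8*c + 16) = c*(c - 4)*(c + 4)*(c + 4)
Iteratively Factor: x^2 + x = (x)*(x + 1)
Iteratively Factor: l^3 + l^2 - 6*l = (l - 2)*(l^2 + 3*l) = (l - 2)*(l + 3)*(l)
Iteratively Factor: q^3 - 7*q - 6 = (q + 2)*(q^2 - 2*q - 3) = (q + 1)*(q + 2)*(q - 3)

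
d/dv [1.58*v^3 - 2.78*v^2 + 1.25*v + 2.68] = 4.74*v^2 - 5.56*v + 1.25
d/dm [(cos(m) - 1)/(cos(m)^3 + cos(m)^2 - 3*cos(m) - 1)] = 2*(-sin(m)^2*cos(m) + sin(m)^2 + 1)*sin(m)/(cos(m)^3 + cos(m)^2 - 3*cos(m) - 1)^2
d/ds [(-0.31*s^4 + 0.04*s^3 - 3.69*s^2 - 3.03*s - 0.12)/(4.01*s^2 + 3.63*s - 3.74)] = (-2.4862*s^5 - 3.2155*s^4 + 4.928*s^3 - 1.6932*s^2 + 28.5636*s + 11.7678)/(16.0801*s^4 + 29.1126*s^3 - 16.8179*s^2 - 27.1524*s + 13.9876)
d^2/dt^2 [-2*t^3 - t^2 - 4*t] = -12*t - 2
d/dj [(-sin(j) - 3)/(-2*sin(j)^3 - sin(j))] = -(4*sin(j) + 18 + 3/sin(j)^2)*cos(j)/(2*sin(j)^2 + 1)^2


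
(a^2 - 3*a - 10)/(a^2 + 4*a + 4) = (a - 5)/(a + 2)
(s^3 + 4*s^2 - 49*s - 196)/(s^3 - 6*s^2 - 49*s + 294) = (s + 4)/(s - 6)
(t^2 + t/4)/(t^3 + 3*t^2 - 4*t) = (t + 1/4)/(t^2 + 3*t - 4)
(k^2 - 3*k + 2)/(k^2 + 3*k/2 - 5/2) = 2*(k - 2)/(2*k + 5)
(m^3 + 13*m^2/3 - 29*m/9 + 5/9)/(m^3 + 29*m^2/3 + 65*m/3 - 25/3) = (m - 1/3)/(m + 5)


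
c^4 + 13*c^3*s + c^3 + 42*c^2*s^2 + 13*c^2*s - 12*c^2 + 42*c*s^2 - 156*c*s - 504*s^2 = (c - 3)*(c + 4)*(c + 6*s)*(c + 7*s)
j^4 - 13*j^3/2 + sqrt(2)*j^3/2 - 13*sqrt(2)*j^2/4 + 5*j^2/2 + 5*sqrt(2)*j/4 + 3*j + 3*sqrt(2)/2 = (j - 6)*(j - 1)*(j + 1/2)*(j + sqrt(2)/2)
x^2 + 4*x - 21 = (x - 3)*(x + 7)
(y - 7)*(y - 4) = y^2 - 11*y + 28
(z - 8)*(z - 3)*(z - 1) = z^3 - 12*z^2 + 35*z - 24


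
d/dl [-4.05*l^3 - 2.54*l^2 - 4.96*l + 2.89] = -12.15*l^2 - 5.08*l - 4.96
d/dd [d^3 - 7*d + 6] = 3*d^2 - 7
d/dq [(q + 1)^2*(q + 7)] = 3*(q + 1)*(q + 5)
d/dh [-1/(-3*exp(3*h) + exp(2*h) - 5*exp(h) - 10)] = (-9*exp(2*h) + 2*exp(h) - 5)*exp(h)/(3*exp(3*h) - exp(2*h) + 5*exp(h) + 10)^2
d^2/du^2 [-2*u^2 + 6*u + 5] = -4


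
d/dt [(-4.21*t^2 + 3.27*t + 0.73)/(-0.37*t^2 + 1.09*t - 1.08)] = (-3.379*t^2 + 9.6338*t - 4.3273)/(0.1369*t^4 - 0.8066*t^3 + 1.9873*t^2 - 2.3544*t + 1.1664)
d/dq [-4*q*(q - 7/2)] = 14 - 8*q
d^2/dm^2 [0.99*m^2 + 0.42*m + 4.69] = 1.98000000000000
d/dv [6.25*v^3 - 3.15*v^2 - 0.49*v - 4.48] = 18.75*v^2 - 6.3*v - 0.49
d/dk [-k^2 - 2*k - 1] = -2*k - 2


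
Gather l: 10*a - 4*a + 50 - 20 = 6*a + 30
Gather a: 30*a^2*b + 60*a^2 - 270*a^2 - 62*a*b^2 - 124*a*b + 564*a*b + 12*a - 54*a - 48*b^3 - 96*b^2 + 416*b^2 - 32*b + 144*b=a^2*(30*b - 210) + a*(-62*b^2 + 440*b - 42) - 48*b^3 + 320*b^2 + 112*b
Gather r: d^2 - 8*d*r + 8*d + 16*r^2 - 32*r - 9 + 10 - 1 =d^2 + 8*d + 16*r^2 + r*(-8*d - 32)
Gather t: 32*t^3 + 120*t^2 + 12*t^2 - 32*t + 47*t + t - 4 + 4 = 32*t^3 + 132*t^2 + 16*t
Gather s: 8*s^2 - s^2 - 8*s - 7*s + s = 7*s^2 - 14*s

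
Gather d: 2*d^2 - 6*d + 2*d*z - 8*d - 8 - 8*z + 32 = 2*d^2 + d*(2*z - 14) - 8*z + 24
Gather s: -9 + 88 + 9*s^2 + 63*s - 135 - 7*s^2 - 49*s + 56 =2*s^2 + 14*s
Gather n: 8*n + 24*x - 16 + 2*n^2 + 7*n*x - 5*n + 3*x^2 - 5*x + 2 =2*n^2 + n*(7*x + 3) + 3*x^2 + 19*x - 14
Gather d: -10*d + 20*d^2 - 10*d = 20*d^2 - 20*d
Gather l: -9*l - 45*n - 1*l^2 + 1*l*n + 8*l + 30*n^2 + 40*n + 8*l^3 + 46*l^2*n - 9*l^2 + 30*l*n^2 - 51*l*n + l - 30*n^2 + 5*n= 8*l^3 + l^2*(46*n - 10) + l*(30*n^2 - 50*n)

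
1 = 1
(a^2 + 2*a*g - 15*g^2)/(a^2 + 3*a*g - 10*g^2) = (a - 3*g)/(a - 2*g)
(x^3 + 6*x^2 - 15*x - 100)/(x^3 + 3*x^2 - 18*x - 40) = (x + 5)/(x + 2)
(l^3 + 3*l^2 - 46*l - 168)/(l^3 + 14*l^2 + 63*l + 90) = (l^2 - 3*l - 28)/(l^2 + 8*l + 15)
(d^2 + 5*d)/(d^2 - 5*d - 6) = d*(d + 5)/(d^2 - 5*d - 6)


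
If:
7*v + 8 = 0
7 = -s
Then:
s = -7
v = -8/7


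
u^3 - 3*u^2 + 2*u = u*(u - 2)*(u - 1)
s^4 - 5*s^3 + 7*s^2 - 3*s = s*(s - 3)*(s - 1)^2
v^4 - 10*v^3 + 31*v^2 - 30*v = v*(v - 5)*(v - 3)*(v - 2)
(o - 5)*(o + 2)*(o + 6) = o^3 + 3*o^2 - 28*o - 60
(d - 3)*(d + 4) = d^2 + d - 12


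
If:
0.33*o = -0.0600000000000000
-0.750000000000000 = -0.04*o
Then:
No Solution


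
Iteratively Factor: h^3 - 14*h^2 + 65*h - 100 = (h - 5)*(h^2 - 9*h + 20) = (h - 5)*(h - 4)*(h - 5)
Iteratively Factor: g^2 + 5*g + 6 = (g + 2)*(g + 3)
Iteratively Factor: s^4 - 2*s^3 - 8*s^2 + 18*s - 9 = (s - 1)*(s^3 - s^2 - 9*s + 9) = (s - 1)*(s + 3)*(s^2 - 4*s + 3) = (s - 1)^2*(s + 3)*(s - 3)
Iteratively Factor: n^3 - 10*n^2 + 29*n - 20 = (n - 1)*(n^2 - 9*n + 20) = (n - 5)*(n - 1)*(n - 4)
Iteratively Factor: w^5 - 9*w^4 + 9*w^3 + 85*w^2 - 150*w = (w)*(w^4 - 9*w^3 + 9*w^2 + 85*w - 150) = w*(w - 5)*(w^3 - 4*w^2 - 11*w + 30) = w*(w - 5)^2*(w^2 + w - 6) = w*(w - 5)^2*(w + 3)*(w - 2)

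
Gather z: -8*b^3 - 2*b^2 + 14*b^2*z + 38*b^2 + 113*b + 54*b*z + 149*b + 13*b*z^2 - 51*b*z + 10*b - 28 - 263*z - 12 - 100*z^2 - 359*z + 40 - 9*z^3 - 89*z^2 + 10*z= -8*b^3 + 36*b^2 + 272*b - 9*z^3 + z^2*(13*b - 189) + z*(14*b^2 + 3*b - 612)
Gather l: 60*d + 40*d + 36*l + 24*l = 100*d + 60*l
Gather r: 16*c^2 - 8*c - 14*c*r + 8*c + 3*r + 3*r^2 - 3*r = 16*c^2 - 14*c*r + 3*r^2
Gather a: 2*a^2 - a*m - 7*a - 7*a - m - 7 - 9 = 2*a^2 + a*(-m - 14) - m - 16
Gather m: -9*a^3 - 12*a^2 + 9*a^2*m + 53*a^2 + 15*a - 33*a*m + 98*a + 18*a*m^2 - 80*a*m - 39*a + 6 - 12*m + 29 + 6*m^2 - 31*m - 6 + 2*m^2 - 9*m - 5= -9*a^3 + 41*a^2 + 74*a + m^2*(18*a + 8) + m*(9*a^2 - 113*a - 52) + 24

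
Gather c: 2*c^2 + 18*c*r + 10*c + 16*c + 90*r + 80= 2*c^2 + c*(18*r + 26) + 90*r + 80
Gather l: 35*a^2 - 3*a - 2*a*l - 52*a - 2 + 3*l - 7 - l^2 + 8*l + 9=35*a^2 - 55*a - l^2 + l*(11 - 2*a)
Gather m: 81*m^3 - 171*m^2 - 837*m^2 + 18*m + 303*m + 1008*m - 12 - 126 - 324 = 81*m^3 - 1008*m^2 + 1329*m - 462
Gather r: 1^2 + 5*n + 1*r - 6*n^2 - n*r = -6*n^2 + 5*n + r*(1 - n) + 1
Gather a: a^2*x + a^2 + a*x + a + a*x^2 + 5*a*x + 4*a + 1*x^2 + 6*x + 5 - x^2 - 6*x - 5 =a^2*(x + 1) + a*(x^2 + 6*x + 5)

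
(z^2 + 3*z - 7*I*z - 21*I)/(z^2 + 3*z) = (z - 7*I)/z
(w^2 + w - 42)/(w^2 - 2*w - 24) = (w + 7)/(w + 4)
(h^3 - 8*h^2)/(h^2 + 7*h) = h*(h - 8)/(h + 7)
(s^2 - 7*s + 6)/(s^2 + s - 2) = (s - 6)/(s + 2)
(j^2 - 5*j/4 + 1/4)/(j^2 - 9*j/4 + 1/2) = (j - 1)/(j - 2)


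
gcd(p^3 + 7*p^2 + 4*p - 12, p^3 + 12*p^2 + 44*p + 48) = p^2 + 8*p + 12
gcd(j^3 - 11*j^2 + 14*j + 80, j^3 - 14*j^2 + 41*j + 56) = j - 8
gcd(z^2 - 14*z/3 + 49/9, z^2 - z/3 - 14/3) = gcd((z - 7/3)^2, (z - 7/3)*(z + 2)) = z - 7/3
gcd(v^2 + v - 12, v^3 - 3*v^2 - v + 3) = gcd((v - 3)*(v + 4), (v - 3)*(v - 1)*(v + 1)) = v - 3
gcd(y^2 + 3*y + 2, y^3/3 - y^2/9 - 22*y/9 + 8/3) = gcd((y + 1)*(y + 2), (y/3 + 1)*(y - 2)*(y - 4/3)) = 1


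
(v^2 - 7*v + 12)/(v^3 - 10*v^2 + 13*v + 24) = (v - 4)/(v^2 - 7*v - 8)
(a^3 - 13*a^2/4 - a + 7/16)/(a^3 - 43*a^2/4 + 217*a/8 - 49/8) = (a + 1/2)/(a - 7)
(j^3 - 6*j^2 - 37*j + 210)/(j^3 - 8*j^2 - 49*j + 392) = (j^2 + j - 30)/(j^2 - j - 56)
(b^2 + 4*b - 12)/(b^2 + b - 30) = (b - 2)/(b - 5)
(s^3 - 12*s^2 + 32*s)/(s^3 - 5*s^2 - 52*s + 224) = s/(s + 7)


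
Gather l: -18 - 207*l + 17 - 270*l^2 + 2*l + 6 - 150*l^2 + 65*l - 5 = -420*l^2 - 140*l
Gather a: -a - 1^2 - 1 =-a - 2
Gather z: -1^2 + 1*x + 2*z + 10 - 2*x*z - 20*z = x + z*(-2*x - 18) + 9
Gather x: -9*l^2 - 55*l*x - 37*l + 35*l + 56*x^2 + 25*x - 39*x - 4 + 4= -9*l^2 - 2*l + 56*x^2 + x*(-55*l - 14)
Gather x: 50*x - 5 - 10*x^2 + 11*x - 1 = -10*x^2 + 61*x - 6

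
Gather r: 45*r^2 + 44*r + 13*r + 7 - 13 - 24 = 45*r^2 + 57*r - 30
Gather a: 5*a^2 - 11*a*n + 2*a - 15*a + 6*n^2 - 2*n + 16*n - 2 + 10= 5*a^2 + a*(-11*n - 13) + 6*n^2 + 14*n + 8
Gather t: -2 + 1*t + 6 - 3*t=4 - 2*t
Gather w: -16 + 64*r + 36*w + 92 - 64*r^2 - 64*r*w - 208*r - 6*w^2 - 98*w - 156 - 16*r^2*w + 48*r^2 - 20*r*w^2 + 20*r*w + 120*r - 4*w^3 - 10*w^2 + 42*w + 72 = -16*r^2 - 24*r - 4*w^3 + w^2*(-20*r - 16) + w*(-16*r^2 - 44*r - 20) - 8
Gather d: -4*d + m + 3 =-4*d + m + 3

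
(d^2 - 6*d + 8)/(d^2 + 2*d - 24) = (d - 2)/(d + 6)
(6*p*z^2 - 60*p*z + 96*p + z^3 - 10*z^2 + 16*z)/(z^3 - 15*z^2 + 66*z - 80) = (6*p + z)/(z - 5)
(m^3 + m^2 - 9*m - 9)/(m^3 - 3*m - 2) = (m^2 - 9)/(m^2 - m - 2)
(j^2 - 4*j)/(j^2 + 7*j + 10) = j*(j - 4)/(j^2 + 7*j + 10)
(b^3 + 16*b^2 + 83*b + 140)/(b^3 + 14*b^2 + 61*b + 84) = (b + 5)/(b + 3)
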